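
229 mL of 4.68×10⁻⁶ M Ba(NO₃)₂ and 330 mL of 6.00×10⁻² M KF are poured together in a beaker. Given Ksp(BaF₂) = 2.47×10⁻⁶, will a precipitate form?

After mixing, V = 229 mL + 330 mL = 559 mL.
[Ba²⁺] = (4.68×10⁻⁶)(229)/559 = 1.92×10⁻⁶ M
[F⁻] = (6.00×10⁻²)(330)/559 = 3.54×10⁻² M
Q = [Ba²⁺][F⁻]^2 = 2.41×10⁻⁹
Q = 2.41×10⁻⁹ < Ksp = 2.47×10⁻⁶, so the solution is unsaturated and no precipitate forms.

No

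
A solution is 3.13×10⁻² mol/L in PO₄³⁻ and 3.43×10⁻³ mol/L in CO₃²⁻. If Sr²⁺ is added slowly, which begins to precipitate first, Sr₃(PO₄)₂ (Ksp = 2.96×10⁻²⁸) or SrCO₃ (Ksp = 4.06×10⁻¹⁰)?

A salt starts to precipitate once the ion product Q reaches its Ksp.
For Sr₃(PO₄)₂: [Sr²⁺] = (Ksp/[PO₄³⁻]^2)^(1/3) = 6.71×10⁻⁹ mol/L
For SrCO₃: [Sr²⁺] = (Ksp/[CO₃²⁻]) = 1.18×10⁻⁷ mol/L
Sr₃(PO₄)₂ requires the lower [Sr²⁺], so it precipitates first.

Sr₃(PO₄)₂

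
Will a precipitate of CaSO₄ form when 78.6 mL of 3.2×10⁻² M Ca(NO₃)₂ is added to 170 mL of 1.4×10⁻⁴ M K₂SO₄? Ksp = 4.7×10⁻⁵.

Total volume after mixing = 78.6 + 170 = 248.6 mL.
[Ca²⁺] = (3.2×10⁻²)(78.6)/248.6 = 1.0×10⁻² M
[SO₄²⁻] = (1.4×10⁻⁴)(170)/248.6 = 9.6×10⁻⁵ M
Q = [Ca²⁺][SO₄²⁻] = 9.7×10⁻⁷
Since Q (9.7×10⁻⁷) is less than Ksp (4.7×10⁻⁵), no CaSO₄ precipitates.

No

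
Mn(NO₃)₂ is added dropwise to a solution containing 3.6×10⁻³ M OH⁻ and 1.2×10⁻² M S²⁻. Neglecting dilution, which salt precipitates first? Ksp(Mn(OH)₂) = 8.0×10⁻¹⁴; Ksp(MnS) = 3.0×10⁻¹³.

MnS

Precipitation of each salt begins when its ion product equals Ksp.
For Mn(OH)₂: [Mn²⁺] = (Ksp/[OH⁻]^2) = 6.2×10⁻⁹ M
For MnS: [Mn²⁺] = (Ksp/[S²⁻]) = 2.5×10⁻¹¹ M
Since MnS needs less Mn²⁺ to reach saturation, it precipitates first.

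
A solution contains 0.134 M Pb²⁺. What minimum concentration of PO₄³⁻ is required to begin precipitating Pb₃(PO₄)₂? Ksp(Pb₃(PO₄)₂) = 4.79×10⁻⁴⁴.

4.46×10⁻²¹ M

Precipitation begins when Q = Ksp.
Pb₃(PO₄)₂(s) ⇌ 3 Pb²⁺(aq) + 2 PO₄³⁻(aq)
Ksp = [Pb²⁺]^3[PO₄³⁻]^2 = [PO₄³⁻]^2(0.134)^3
[PO₄³⁻]^2 = 4.79×10⁻⁴⁴ / (0.134)^3 = 1.99×10⁻⁴¹
[PO₄³⁻] = 4.46×10⁻²¹ M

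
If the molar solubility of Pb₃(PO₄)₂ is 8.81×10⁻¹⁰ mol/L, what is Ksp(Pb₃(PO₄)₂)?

Ksp = 5.73×10⁻⁴⁴

Pb₃(PO₄)₂(s) ⇌ 3 Pb²⁺(aq) + 2 PO₄³⁻(aq)
Call the molar solubility s, so that [Pb²⁺] = 3s and [PO₄³⁻] = 2s.
Ksp = [Pb²⁺]^3[PO₄³⁻]^2 = (3s)^3 · (2s)^2 = 108s^5
Ksp = 108 × (8.81×10⁻¹⁰)^5 = 5.73×10⁻⁴⁴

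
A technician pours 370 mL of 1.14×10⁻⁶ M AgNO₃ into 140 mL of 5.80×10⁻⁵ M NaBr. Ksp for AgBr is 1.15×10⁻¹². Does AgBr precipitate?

Total volume after mixing = 370 + 140 = 510 mL.
[Ag⁺] = (1.14×10⁻⁶)(370)/510 = 8.27×10⁻⁷ M
[Br⁻] = (5.80×10⁻⁵)(140)/510 = 1.59×10⁻⁵ M
Q = [Ag⁺][Br⁻] = 1.32×10⁻¹¹
Since Q (1.32×10⁻¹¹) exceeds Ksp (1.15×10⁻¹²), AgBr will precipitate.

Yes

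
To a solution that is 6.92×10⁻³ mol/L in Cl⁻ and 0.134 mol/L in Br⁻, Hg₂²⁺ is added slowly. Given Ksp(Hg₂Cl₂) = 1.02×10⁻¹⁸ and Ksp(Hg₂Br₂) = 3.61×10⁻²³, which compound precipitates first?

Hg₂Br₂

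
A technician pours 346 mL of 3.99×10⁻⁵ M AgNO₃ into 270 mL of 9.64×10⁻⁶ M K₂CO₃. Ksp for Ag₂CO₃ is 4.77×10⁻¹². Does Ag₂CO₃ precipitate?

No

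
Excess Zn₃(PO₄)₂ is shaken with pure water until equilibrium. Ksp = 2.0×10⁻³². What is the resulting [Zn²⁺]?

5.4×10⁻⁷ M

Zn₃(PO₄)₂(s) ⇌ 3 Zn²⁺(aq) + 2 PO₄³⁻(aq)
Call the molar solubility s, so that [Zn²⁺] = 3s and [PO₄³⁻] = 2s.
Ksp = [Zn²⁺]^3[PO₄³⁻]^2 = (3s)^3 · (2s)^2 = 108s^5 = 2.0×10⁻³²
s = 1.8×10⁻⁷ mol L⁻¹
[Zn²⁺] = 3s = 5.4×10⁻⁷ mol L⁻¹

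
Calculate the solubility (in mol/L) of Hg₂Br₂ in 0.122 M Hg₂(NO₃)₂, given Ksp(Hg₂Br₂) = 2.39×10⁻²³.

Hg₂Br₂(s) ⇌ Hg₂²⁺(aq) + 2 Br⁻(aq)
With Hg₂²⁺ already at 0.122 M and s small, take [Hg₂²⁺] ≈ 0.122 M and [Br⁻] = 2s.
Ksp = [Hg₂²⁺][Br⁻]^2 = (0.122)(2s)^2
(2s)^2 = 2.39×10⁻²³ / (0.122) = 1.96×10⁻²²
s = 7.00×10⁻¹² M

7.00×10⁻¹² M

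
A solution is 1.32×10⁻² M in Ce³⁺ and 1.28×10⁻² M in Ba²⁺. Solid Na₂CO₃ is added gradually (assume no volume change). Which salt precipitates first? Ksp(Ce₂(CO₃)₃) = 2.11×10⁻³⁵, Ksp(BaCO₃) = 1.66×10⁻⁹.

Precipitation of each salt begins when its ion product equals Ksp.
For Ce₂(CO₃)₃: [CO₃²⁻] = (Ksp/[Ce³⁺]^2)^(1/3) = 4.95×10⁻¹¹ M
For BaCO₃: [CO₃²⁻] = (Ksp/[Ba²⁺]) = 1.30×10⁻⁷ M
Since Ce₂(CO₃)₃ needs less CO₃²⁻ to reach saturation, it precipitates first.

Ce₂(CO₃)₃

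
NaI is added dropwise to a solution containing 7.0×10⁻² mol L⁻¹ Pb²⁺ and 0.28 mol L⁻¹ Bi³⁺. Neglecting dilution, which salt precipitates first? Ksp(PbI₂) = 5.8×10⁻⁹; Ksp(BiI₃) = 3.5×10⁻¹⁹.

BiI₃

Precipitation of each salt begins when its ion product equals Ksp.
For PbI₂: [I⁻] = (Ksp/[Pb²⁺])^(1/2) = 2.9×10⁻⁴ mol L⁻¹
For BiI₃: [I⁻] = (Ksp/[Bi³⁺])^(1/3) = 1.1×10⁻⁶ mol L⁻¹
BiI₃ requires the lower [I⁻], so it precipitates first.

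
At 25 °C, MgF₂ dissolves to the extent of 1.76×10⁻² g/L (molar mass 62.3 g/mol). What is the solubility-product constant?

s = (1.76×10⁻² g L⁻¹)/(62.3 g mol⁻¹) = 2.8250×10⁻⁴ M
MgF₂(s) ⇌ Mg²⁺(aq) + 2 F⁻(aq)
Let s be the molar solubility. Then [Mg²⁺] = s and [F⁻] = 2s.
Ksp = [Mg²⁺][F⁻]^2 = s · (2s)^2 = 4s^3
Ksp = 4 × (2.8250×10⁻⁴)^3 = 9.02×10⁻¹¹

Ksp = 9.02×10⁻¹¹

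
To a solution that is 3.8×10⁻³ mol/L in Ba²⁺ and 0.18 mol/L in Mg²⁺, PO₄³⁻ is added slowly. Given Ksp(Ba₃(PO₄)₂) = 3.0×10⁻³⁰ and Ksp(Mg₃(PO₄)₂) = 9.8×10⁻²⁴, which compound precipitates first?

Each salt precipitates once Q = Ksp for that salt.
For Ba₃(PO₄)₂: [PO₄³⁻] = (Ksp/[Ba²⁺]^3)^(1/2) = 7.4×10⁻¹² mol/L
For Mg₃(PO₄)₂: [PO₄³⁻] = (Ksp/[Mg²⁺]^3)^(1/2) = 4.1×10⁻¹¹ mol/L
Since Ba₃(PO₄)₂ needs less PO₄³⁻ to reach saturation, it precipitates first.

Ba₃(PO₄)₂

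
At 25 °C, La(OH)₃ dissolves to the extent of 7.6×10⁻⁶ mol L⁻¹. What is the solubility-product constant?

Ksp = 9.0×10⁻²⁰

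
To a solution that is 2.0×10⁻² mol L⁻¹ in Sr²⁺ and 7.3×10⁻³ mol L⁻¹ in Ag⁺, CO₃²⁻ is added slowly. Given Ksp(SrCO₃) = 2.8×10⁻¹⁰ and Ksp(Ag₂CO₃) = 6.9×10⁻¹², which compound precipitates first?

The threshold for precipitation is Q = Ksp.
For SrCO₃: [CO₃²⁻] = (Ksp/[Sr²⁺]) = 1.4×10⁻⁸ mol L⁻¹
For Ag₂CO₃: [CO₃²⁻] = (Ksp/[Ag⁺]^2) = 1.3×10⁻⁷ mol L⁻¹
Since SrCO₃ needs less CO₃²⁻ to reach saturation, it precipitates first.

SrCO₃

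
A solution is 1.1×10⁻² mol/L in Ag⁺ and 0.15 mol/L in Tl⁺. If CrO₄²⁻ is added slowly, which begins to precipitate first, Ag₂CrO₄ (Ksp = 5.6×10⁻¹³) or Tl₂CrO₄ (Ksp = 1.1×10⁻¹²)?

A salt starts to precipitate once the ion product Q reaches its Ksp.
For Ag₂CrO₄: [CrO₄²⁻] = (Ksp/[Ag⁺]^2) = 4.6×10⁻⁹ mol/L
For Tl₂CrO₄: [CrO₄²⁻] = (Ksp/[Tl⁺]^2) = 4.9×10⁻¹¹ mol/L
Since Tl₂CrO₄ needs less CrO₄²⁻ to reach saturation, it precipitates first.

Tl₂CrO₄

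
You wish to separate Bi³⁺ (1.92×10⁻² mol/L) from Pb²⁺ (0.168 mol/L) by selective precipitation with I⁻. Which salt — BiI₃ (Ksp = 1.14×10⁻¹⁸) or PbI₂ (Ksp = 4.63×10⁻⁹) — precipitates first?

Precipitation of each salt begins when its ion product equals Ksp.
For BiI₃: [I⁻] = (Ksp/[Bi³⁺])^(1/3) = 3.90×10⁻⁶ mol/L
For PbI₂: [I⁻] = (Ksp/[Pb²⁺])^(1/2) = 1.66×10⁻⁴ mol/L
BiI₃ requires the lower [I⁻], so it precipitates first.

BiI₃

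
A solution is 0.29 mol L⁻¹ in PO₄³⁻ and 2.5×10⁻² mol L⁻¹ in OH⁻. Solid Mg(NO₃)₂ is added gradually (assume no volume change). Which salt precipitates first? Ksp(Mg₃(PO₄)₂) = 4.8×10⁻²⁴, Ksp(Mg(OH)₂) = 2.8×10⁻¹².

Mg(OH)₂

Each salt precipitates once Q = Ksp for that salt.
For Mg₃(PO₄)₂: [Mg²⁺] = (Ksp/[PO₄³⁻]^2)^(1/3) = 3.9×10⁻⁸ mol L⁻¹
For Mg(OH)₂: [Mg²⁺] = (Ksp/[OH⁻]^2) = 4.5×10⁻⁹ mol L⁻¹
Since Mg(OH)₂ needs less Mg²⁺ to reach saturation, it precipitates first.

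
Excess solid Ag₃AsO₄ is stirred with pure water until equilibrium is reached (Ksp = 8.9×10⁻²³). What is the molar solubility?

1.3×10⁻⁶ M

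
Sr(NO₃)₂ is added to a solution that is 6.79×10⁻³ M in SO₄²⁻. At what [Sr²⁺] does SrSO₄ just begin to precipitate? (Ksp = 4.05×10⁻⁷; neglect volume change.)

5.96×10⁻⁵ M

Precipitation begins when Q = Ksp.
SrSO₄(s) ⇌ Sr²⁺(aq) + SO₄²⁻(aq)
Ksp = [Sr²⁺][SO₄²⁻] = [Sr²⁺](6.79×10⁻³)
[Sr²⁺] = 4.05×10⁻⁷ / (6.79×10⁻³) = 5.96×10⁻⁵
[Sr²⁺] = 5.96×10⁻⁵ M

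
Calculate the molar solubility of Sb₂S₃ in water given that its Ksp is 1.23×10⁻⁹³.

1.03×10⁻¹⁹ M

Sb₂S₃(s) ⇌ 2 Sb³⁺(aq) + 3 S²⁻(aq)
If s mol/L of Sb₂S₃ dissolves, [Sb³⁺] = 2s and [S²⁻] = 3s.
Ksp = [Sb³⁺]^2[S²⁻]^3 = (2s)^2 · (3s)^3 = 108s^5
108s^5 = 1.23×10⁻⁹³  ⇒  s^5 = 1.14×10⁻⁹⁵
Taking the 5th root, s = 1.03×10⁻¹⁹ mol/L.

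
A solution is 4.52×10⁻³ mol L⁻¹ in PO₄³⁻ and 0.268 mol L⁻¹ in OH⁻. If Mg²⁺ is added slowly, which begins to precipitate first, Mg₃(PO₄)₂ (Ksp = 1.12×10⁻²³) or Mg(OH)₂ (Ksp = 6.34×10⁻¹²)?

Mg(OH)₂

Each salt precipitates once Q = Ksp for that salt.
For Mg₃(PO₄)₂: [Mg²⁺] = (Ksp/[PO₄³⁻]^2)^(1/3) = 8.18×10⁻⁷ mol L⁻¹
For Mg(OH)₂: [Mg²⁺] = (Ksp/[OH⁻]^2) = 8.83×10⁻¹¹ mol L⁻¹
The smaller threshold [Mg²⁺] is reached first, so Mg(OH)₂ precipitates first.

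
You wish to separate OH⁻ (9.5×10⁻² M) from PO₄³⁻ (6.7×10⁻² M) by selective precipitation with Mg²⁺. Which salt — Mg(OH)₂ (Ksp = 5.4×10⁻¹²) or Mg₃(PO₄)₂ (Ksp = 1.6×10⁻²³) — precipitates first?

Precipitation begins when Q = Ksp.
For Mg(OH)₂: [Mg²⁺] = (Ksp/[OH⁻]^2) = 6.0×10⁻¹⁰ M
For Mg₃(PO₄)₂: [Mg²⁺] = (Ksp/[PO₄³⁻]^2)^(1/3) = 1.5×10⁻⁷ M
Mg(OH)₂ requires the lower [Mg²⁺], so it precipitates first.

Mg(OH)₂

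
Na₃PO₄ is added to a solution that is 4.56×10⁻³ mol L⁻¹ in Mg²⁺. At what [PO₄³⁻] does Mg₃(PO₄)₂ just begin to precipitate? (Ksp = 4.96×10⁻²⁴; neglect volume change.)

The threshold for precipitation is Q = Ksp.
Mg₃(PO₄)₂(s) ⇌ 3 Mg²⁺(aq) + 2 PO₄³⁻(aq)
Ksp = [Mg²⁺]^3[PO₄³⁻]^2 = [PO₄³⁻]^2(4.56×10⁻³)^3
[PO₄³⁻]^2 = 4.96×10⁻²⁴ / (4.56×10⁻³)^3 = 5.23×10⁻¹⁷
[PO₄³⁻] = 7.23×10⁻⁹ mol L⁻¹

7.23×10⁻⁹ M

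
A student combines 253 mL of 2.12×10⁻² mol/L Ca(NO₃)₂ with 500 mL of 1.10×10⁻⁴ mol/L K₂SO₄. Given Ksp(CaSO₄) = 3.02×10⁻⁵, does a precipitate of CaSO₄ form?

No

Total volume after mixing = 253 + 500 = 753 mL.
[Ca²⁺] = (2.12×10⁻²)(253)/753 = 7.12×10⁻³ mol/L
[SO₄²⁻] = (1.10×10⁻⁴)(500)/753 = 7.30×10⁻⁵ mol/L
Q = [Ca²⁺][SO₄²⁻] = 5.20×10⁻⁷
Q = 5.20×10⁻⁷ < Ksp = 3.02×10⁻⁵, so the solution is unsaturated and no precipitate forms.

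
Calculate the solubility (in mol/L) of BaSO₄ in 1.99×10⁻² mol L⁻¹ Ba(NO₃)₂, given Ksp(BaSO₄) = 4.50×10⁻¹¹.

BaSO₄(s) ⇌ Ba²⁺(aq) + SO₄²⁻(aq)
The solution already contains Ba²⁺ at 1.99×10⁻² mol L⁻¹. Let s be the molar solubility of BaSO₄.
[Ba²⁺] ≈ 1.99×10⁻² mol L⁻¹ (common ion dominates); [SO₄²⁻] = s.
Ksp = [Ba²⁺][SO₄²⁻] = (1.99×10⁻²)s
s = 4.50×10⁻¹¹ / (1.99×10⁻²) = 2.26×10⁻⁹
s = 2.26×10⁻⁹ mol L⁻¹

2.26×10⁻⁹ M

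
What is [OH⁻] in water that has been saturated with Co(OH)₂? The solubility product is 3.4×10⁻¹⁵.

Co(OH)₂(s) ⇌ Co²⁺(aq) + 2 OH⁻(aq)
If s mol/L of Co(OH)₂ dissolves, [Co²⁺] = s and [OH⁻] = 2s.
Ksp = [Co²⁺][OH⁻]^2 = s · (2s)^2 = 4s^3 = 3.4×10⁻¹⁵
s = 9.5×10⁻⁶ M
[OH⁻] = 2s = 1.9×10⁻⁵ M

1.9×10⁻⁵ M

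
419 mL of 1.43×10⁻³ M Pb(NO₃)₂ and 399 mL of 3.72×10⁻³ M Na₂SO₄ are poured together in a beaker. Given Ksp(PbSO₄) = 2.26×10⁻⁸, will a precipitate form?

Yes

After mixing, V = 419 mL + 399 mL = 818 mL.
[Pb²⁺] = (1.43×10⁻³)(419)/818 = 7.32×10⁻⁴ M
[SO₄²⁻] = (3.72×10⁻³)(399)/818 = 1.81×10⁻³ M
Q = [Pb²⁺][SO₄²⁻] = 1.33×10⁻⁶
Since Q (1.33×10⁻⁶) exceeds Ksp (2.26×10⁻⁸), PbSO₄ will precipitate.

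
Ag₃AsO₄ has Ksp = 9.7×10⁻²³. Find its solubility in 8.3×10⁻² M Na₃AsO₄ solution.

Ag₃AsO₄(s) ⇌ 3 Ag⁺(aq) + AsO₄³⁻(aq)
The solution already contains AsO₄³⁻ at 8.3×10⁻² M. Let s be the molar solubility of Ag₃AsO₄.
[AsO₄³⁻] ≈ 8.3×10⁻² M (common ion dominates); [Ag⁺] = 3s.
Ksp = [Ag⁺]^3[AsO₄³⁻] = (3s)^3(8.3×10⁻²)
(3s)^3 = 9.7×10⁻²³ / (8.3×10⁻²) = 1.2×10⁻²¹
s = 3.5×10⁻⁸ M

3.5×10⁻⁸ M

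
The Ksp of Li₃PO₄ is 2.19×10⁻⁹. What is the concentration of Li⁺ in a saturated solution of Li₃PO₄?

9.00×10⁻³ M

Li₃PO₄(s) ⇌ 3 Li⁺(aq) + PO₄³⁻(aq)
For each mole of Li₃PO₄ that dissolves per liter, [Li⁺] = 3s and [PO₄³⁻] = s; let s denote this solubility.
Ksp = [Li⁺]^3[PO₄³⁻] = (3s)^3 · s = 27s^4 = 2.19×10⁻⁹
s = 3.00×10⁻³ M
[Li⁺] = 3s = 9.00×10⁻³ M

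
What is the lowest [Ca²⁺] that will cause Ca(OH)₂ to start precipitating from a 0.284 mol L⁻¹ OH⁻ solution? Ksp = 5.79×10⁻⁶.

Each salt precipitates once Q = Ksp for that salt.
Ca(OH)₂(s) ⇌ Ca²⁺(aq) + 2 OH⁻(aq)
Ksp = [Ca²⁺][OH⁻]^2 = [Ca²⁺](0.284)^2
[Ca²⁺] = 5.79×10⁻⁶ / (0.284)^2 = 7.18×10⁻⁵
[Ca²⁺] = 7.18×10⁻⁵ mol L⁻¹

7.18×10⁻⁵ M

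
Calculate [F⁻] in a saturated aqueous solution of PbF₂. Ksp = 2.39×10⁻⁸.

PbF₂(s) ⇌ Pb²⁺(aq) + 2 F⁻(aq)
Let s be the molar solubility. Then [Pb²⁺] = s and [F⁻] = 2s.
Ksp = [Pb²⁺][F⁻]^2 = s · (2s)^2 = 4s^3 = 2.39×10⁻⁸
s = 1.81×10⁻³ mol/L
[F⁻] = 2s = 3.63×10⁻³ mol/L

3.63×10⁻³ M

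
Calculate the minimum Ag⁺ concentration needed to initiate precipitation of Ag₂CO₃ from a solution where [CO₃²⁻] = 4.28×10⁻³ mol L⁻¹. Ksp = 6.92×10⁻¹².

4.02×10⁻⁵ M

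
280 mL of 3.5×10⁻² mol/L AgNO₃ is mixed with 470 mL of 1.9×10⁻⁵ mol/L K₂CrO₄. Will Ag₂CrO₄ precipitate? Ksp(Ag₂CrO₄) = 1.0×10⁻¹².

Yes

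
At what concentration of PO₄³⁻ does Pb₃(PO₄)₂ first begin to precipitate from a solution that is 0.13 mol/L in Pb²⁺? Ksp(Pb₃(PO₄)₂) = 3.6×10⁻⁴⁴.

4.0×10⁻²¹ M

The threshold for precipitation is Q = Ksp.
Pb₃(PO₄)₂(s) ⇌ 3 Pb²⁺(aq) + 2 PO₄³⁻(aq)
Ksp = [Pb²⁺]^3[PO₄³⁻]^2 = [PO₄³⁻]^2(0.13)^3
[PO₄³⁻]^2 = 3.6×10⁻⁴⁴ / (0.13)^3 = 1.6×10⁻⁴¹
[PO₄³⁻] = 4.0×10⁻²¹ mol/L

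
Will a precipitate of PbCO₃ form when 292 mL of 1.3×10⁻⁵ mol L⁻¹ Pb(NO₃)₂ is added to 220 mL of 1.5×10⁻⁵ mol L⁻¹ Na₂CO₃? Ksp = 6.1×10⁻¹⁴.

Yes

The combined volume is 512 mL.
[Pb²⁺] = (1.3×10⁻⁵)(292)/512 = 7.4×10⁻⁶ mol L⁻¹
[CO₃²⁻] = (1.5×10⁻⁵)(220)/512 = 6.4×10⁻⁶ mol L⁻¹
Q = [Pb²⁺][CO₃²⁻] = 4.8×10⁻¹¹
Since Q (4.8×10⁻¹¹) exceeds Ksp (6.1×10⁻¹⁴), PbCO₃ will precipitate.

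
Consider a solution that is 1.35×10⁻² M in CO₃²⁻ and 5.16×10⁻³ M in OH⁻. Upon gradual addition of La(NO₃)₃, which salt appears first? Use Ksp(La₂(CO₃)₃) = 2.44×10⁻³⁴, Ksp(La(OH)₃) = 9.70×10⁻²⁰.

Each salt precipitates once Q = Ksp for that salt.
For La₂(CO₃)₃: [La³⁺] = (Ksp/[CO₃²⁻]^3)^(1/2) = 9.96×10⁻¹⁵ M
For La(OH)₃: [La³⁺] = (Ksp/[OH⁻]^3) = 7.06×10⁻¹³ M
Since La₂(CO₃)₃ needs less La³⁺ to reach saturation, it precipitates first.

La₂(CO₃)₃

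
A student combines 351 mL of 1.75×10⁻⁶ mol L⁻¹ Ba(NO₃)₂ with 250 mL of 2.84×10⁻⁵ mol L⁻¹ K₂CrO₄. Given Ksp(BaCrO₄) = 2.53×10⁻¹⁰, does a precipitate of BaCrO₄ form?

After mixing, V = 351 mL + 250 mL = 601 mL.
[Ba²⁺] = (1.75×10⁻⁶)(351)/601 = 1.02×10⁻⁶ mol L⁻¹
[CrO₄²⁻] = (2.84×10⁻⁵)(250)/601 = 1.18×10⁻⁵ mol L⁻¹
Q = [Ba²⁺][CrO₄²⁻] = 1.21×10⁻¹¹
Since Q (1.21×10⁻¹¹) is less than Ksp (2.53×10⁻¹⁰), no BaCrO₄ precipitates.

No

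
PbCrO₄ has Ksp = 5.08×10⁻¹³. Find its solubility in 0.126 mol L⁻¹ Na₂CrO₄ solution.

4.03×10⁻¹² M

PbCrO₄(s) ⇌ Pb²⁺(aq) + CrO₄²⁻(aq)
CrO₄²⁻ is already present at 0.126 mol L⁻¹. If s mol/L of PbCrO₄ dissolves, [Pb²⁺] = s while [CrO₄²⁻] ≈ 0.126 mol L⁻¹.
Ksp = [Pb²⁺][CrO₄²⁻] = s(0.126)
s = 5.08×10⁻¹³ / (0.126) = 4.03×10⁻¹²
s = 4.03×10⁻¹² mol L⁻¹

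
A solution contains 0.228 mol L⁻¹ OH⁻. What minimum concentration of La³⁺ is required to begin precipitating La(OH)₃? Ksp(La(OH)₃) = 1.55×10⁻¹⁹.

The threshold for precipitation is Q = Ksp.
La(OH)₃(s) ⇌ La³⁺(aq) + 3 OH⁻(aq)
Ksp = [La³⁺][OH⁻]^3 = [La³⁺](0.228)^3
[La³⁺] = 1.55×10⁻¹⁹ / (0.228)^3 = 1.31×10⁻¹⁷
[La³⁺] = 1.31×10⁻¹⁷ mol L⁻¹

1.31×10⁻¹⁷ M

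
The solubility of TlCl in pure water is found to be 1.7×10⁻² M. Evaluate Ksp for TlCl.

TlCl(s) ⇌ Tl⁺(aq) + Cl⁻(aq)
Call the molar solubility s, so that [Tl⁺] = s and [Cl⁻] = s.
Ksp = [Tl⁺][Cl⁻] = s · s = s^2
Ksp = (1.7×10⁻²)^2 = 2.9×10⁻⁴

Ksp = 2.9×10⁻⁴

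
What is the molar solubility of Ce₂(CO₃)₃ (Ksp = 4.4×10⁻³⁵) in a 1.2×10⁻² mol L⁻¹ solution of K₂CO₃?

Ce₂(CO₃)₃(s) ⇌ 2 Ce³⁺(aq) + 3 CO₃²⁻(aq)
The solution already contains CO₃²⁻ at 1.2×10⁻² mol L⁻¹. Let s be the molar solubility of Ce₂(CO₃)₃.
[CO₃²⁻] ≈ 1.2×10⁻² mol L⁻¹ (common ion dominates); [Ce³⁺] = 2s.
Ksp = [Ce³⁺]^2[CO₃²⁻]^3 = (2s)^2(1.2×10⁻²)^3
(2s)^2 = 4.4×10⁻³⁵ / (1.2×10⁻²)^3 = 2.5×10⁻²⁹
s = 2.5×10⁻¹⁵ mol L⁻¹

2.5×10⁻¹⁵ M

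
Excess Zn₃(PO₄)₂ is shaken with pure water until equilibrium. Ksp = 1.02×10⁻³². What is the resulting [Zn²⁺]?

Zn₃(PO₄)₂(s) ⇌ 3 Zn²⁺(aq) + 2 PO₄³⁻(aq)
Let s be the molar solubility. Then [Zn²⁺] = 3s and [PO₄³⁻] = 2s.
Ksp = [Zn²⁺]^3[PO₄³⁻]^2 = (3s)^3 · (2s)^2 = 108s^5 = 1.02×10⁻³²
s = 1.57×10⁻⁷ mol/L
[Zn²⁺] = 3s = 4.70×10⁻⁷ mol/L

4.70×10⁻⁷ M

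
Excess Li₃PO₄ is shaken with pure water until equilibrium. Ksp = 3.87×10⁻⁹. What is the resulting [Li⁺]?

Li₃PO₄(s) ⇌ 3 Li⁺(aq) + PO₄³⁻(aq)
For each mole of Li₃PO₄ that dissolves per liter, [Li⁺] = 3s and [PO₄³⁻] = s; let s denote this solubility.
Ksp = [Li⁺]^3[PO₄³⁻] = (3s)^3 · s = 27s^4 = 3.87×10⁻⁹
s = 3.46×10⁻³ mol L⁻¹
[Li⁺] = 3s = 1.04×10⁻² mol L⁻¹

1.04×10⁻² M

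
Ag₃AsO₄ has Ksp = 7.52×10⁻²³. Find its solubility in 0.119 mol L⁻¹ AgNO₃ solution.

4.46×10⁻²⁰ M

Ag₃AsO₄(s) ⇌ 3 Ag⁺(aq) + AsO₄³⁻(aq)
The solution already contains Ag⁺ at 0.119 mol L⁻¹. Let s be the molar solubility of Ag₃AsO₄.
[Ag⁺] ≈ 0.119 mol L⁻¹ (common ion dominates); [AsO₄³⁻] = s.
Ksp = [Ag⁺]^3[AsO₄³⁻] = (0.119)^3s
s = 7.52×10⁻²³ / (0.119)^3 = 4.46×10⁻²⁰
s = 4.46×10⁻²⁰ mol L⁻¹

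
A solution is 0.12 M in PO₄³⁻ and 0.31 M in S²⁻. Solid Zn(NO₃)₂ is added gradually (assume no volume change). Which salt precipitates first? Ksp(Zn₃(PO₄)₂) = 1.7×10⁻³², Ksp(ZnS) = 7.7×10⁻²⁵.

A salt starts to precipitate once the ion product Q reaches its Ksp.
For Zn₃(PO₄)₂: [Zn²⁺] = (Ksp/[PO₄³⁻]^2)^(1/3) = 1.1×10⁻¹⁰ M
For ZnS: [Zn²⁺] = (Ksp/[S²⁻]) = 2.5×10⁻²⁴ M
Since ZnS needs less Zn²⁺ to reach saturation, it precipitates first.

ZnS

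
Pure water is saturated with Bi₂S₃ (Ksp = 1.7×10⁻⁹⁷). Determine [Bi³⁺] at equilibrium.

Bi₂S₃(s) ⇌ 2 Bi³⁺(aq) + 3 S²⁻(aq)
With molar solubility s: [Bi³⁺] = 2s, [S²⁻] = 3s.
Ksp = [Bi³⁺]^2[S²⁻]^3 = (2s)^2 · (3s)^3 = 108s^5 = 1.7×10⁻⁹⁷
s = 1.7×10⁻²⁰ M
[Bi³⁺] = 2s = 3.5×10⁻²⁰ M

3.5×10⁻²⁰ M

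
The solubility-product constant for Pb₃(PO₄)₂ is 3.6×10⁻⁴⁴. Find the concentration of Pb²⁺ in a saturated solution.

2.4×10⁻⁹ M

Pb₃(PO₄)₂(s) ⇌ 3 Pb²⁺(aq) + 2 PO₄³⁻(aq)
With molar solubility s: [Pb²⁺] = 3s, [PO₄³⁻] = 2s.
Ksp = [Pb²⁺]^3[PO₄³⁻]^2 = (3s)^3 · (2s)^2 = 108s^5 = 3.6×10⁻⁴⁴
s = 8.0×10⁻¹⁰ M
[Pb²⁺] = 3s = 2.4×10⁻⁹ M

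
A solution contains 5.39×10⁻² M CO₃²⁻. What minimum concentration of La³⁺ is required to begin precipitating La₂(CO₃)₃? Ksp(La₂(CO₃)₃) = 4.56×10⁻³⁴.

The threshold for precipitation is Q = Ksp.
La₂(CO₃)₃(s) ⇌ 2 La³⁺(aq) + 3 CO₃²⁻(aq)
Ksp = [La³⁺]^2[CO₃²⁻]^3 = [La³⁺]^2(5.39×10⁻²)^3
[La³⁺]^2 = 4.56×10⁻³⁴ / (5.39×10⁻²)^3 = 2.91×10⁻³⁰
[La³⁺] = 1.71×10⁻¹⁵ M

1.71×10⁻¹⁵ M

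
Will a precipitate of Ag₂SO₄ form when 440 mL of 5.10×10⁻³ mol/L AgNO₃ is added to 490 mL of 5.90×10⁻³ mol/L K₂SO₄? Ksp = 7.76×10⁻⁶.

No

Total volume after mixing = 440 + 490 = 930 mL.
[Ag⁺] = (5.10×10⁻³)(440)/930 = 2.41×10⁻³ mol/L
[SO₄²⁻] = (5.90×10⁻³)(490)/930 = 3.11×10⁻³ mol/L
Q = [Ag⁺]^2[SO₄²⁻] = 1.81×10⁻⁸
Since Q (1.81×10⁻⁸) is less than Ksp (7.76×10⁻⁶), no Ag₂SO₄ precipitates.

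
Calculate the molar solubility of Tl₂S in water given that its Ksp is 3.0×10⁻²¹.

Tl₂S(s) ⇌ 2 Tl⁺(aq) + S²⁻(aq)
For each mole of Tl₂S that dissolves per liter, [Tl⁺] = 2s and [S²⁻] = s; let s denote this solubility.
Ksp = [Tl⁺]^2[S²⁻] = (2s)^2 · s = 4s^3
4s^3 = 3.0×10⁻²¹  ⇒  s^3 = 7.5×10⁻²²
Taking the 3rd root, s = 9.1×10⁻⁸ mol L⁻¹.

9.1×10⁻⁸ M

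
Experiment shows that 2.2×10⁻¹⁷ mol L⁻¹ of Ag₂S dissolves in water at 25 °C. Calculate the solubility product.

Ksp = 4.3×10⁻⁵⁰

Ag₂S(s) ⇌ 2 Ag⁺(aq) + S²⁻(aq)
If s mol/L of Ag₂S dissolves, [Ag⁺] = 2s and [S²⁻] = s.
Ksp = [Ag⁺]^2[S²⁻] = (2s)^2 · s = 4s^3
Ksp = 4 × (2.2×10⁻¹⁷)^3 = 4.3×10⁻⁵⁰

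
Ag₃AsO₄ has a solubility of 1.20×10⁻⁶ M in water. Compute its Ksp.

Ksp = 5.60×10⁻²³

Ag₃AsO₄(s) ⇌ 3 Ag⁺(aq) + AsO₄³⁻(aq)
Call the molar solubility s, so that [Ag⁺] = 3s and [AsO₄³⁻] = s.
Ksp = [Ag⁺]^3[AsO₄³⁻] = (3s)^3 · s = 27s^4
Ksp = 27 × (1.20×10⁻⁶)^4 = 5.60×10⁻²³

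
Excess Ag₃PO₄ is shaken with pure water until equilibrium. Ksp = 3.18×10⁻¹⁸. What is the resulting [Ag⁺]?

Ag₃PO₄(s) ⇌ 3 Ag⁺(aq) + PO₄³⁻(aq)
Call the molar solubility s, so that [Ag⁺] = 3s and [PO₄³⁻] = s.
Ksp = [Ag⁺]^3[PO₄³⁻] = (3s)^3 · s = 27s^4 = 3.18×10⁻¹⁸
s = 1.85×10⁻⁵ M
[Ag⁺] = 3s = 5.56×10⁻⁵ M

5.56×10⁻⁵ M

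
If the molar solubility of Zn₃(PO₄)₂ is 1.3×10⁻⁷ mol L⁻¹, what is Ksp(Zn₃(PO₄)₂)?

Zn₃(PO₄)₂(s) ⇌ 3 Zn²⁺(aq) + 2 PO₄³⁻(aq)
With molar solubility s: [Zn²⁺] = 3s, [PO₄³⁻] = 2s.
Ksp = [Zn²⁺]^3[PO₄³⁻]^2 = (3s)^3 · (2s)^2 = 108s^5
Ksp = 108 × (1.3×10⁻⁷)^5 = 4.0×10⁻³³

Ksp = 4.0×10⁻³³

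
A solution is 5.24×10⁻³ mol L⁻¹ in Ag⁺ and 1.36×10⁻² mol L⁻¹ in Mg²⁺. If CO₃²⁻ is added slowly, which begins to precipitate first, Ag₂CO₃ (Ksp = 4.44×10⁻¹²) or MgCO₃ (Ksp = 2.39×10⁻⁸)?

A salt starts to precipitate once the ion product Q reaches its Ksp.
For Ag₂CO₃: [CO₃²⁻] = (Ksp/[Ag⁺]^2) = 1.62×10⁻⁷ mol L⁻¹
For MgCO₃: [CO₃²⁻] = (Ksp/[Mg²⁺]) = 1.76×10⁻⁶ mol L⁻¹
The smaller threshold [CO₃²⁻] is reached first, so Ag₂CO₃ precipitates first.

Ag₂CO₃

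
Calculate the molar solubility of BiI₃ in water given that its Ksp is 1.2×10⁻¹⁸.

BiI₃(s) ⇌ Bi³⁺(aq) + 3 I⁻(aq)
Let s be the molar solubility. Then [Bi³⁺] = s and [I⁻] = 3s.
Ksp = [Bi³⁺][I⁻]^3 = s · (3s)^3 = 27s^4
27s^4 = 1.2×10⁻¹⁸  ⇒  s^4 = 4.4×10⁻²⁰
Taking the 4th root, s = 1.5×10⁻⁵ M.

1.5×10⁻⁵ M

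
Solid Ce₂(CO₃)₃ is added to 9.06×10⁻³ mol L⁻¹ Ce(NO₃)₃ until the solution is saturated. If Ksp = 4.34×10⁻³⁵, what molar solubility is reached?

Ce₂(CO₃)₃(s) ⇌ 2 Ce³⁺(aq) + 3 CO₃²⁻(aq)
The solution already contains Ce³⁺ at 9.06×10⁻³ mol L⁻¹. Let s be the molar solubility of Ce₂(CO₃)₃.
[Ce³⁺] ≈ 9.06×10⁻³ mol L⁻¹ (common ion dominates); [CO₃²⁻] = 3s.
Ksp = [Ce³⁺]^2[CO₃²⁻]^3 = (9.06×10⁻³)^2(3s)^3
(3s)^3 = 4.34×10⁻³⁵ / (9.06×10⁻³)^2 = 5.29×10⁻³¹
s = 2.70×10⁻¹¹ mol L⁻¹

2.70×10⁻¹¹ M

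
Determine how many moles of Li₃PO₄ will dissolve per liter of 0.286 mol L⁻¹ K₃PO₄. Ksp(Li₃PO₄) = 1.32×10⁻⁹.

Li₃PO₄(s) ⇌ 3 Li⁺(aq) + PO₄³⁻(aq)
With PO₄³⁻ already at 0.286 mol L⁻¹ and s small, take [PO₄³⁻] ≈ 0.286 mol L⁻¹ and [Li⁺] = 3s.
Ksp = [Li⁺]^3[PO₄³⁻] = (3s)^3(0.286)
(3s)^3 = 1.32×10⁻⁹ / (0.286) = 4.62×10⁻⁹
s = 5.55×10⁻⁴ mol L⁻¹

5.55×10⁻⁴ M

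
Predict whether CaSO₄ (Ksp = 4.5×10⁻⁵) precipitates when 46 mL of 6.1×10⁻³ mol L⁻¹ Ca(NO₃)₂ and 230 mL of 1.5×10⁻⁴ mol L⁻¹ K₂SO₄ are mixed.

Total volume after mixing = 46 + 230 = 276 mL.
[Ca²⁺] = (6.1×10⁻³)(46)/276 = 1.0×10⁻³ mol L⁻¹
[SO₄²⁻] = (1.5×10⁻⁴)(230)/276 = 1.3×10⁻⁴ mol L⁻¹
Q = [Ca²⁺][SO₄²⁻] = 1.3×10⁻⁷
Since Q (1.3×10⁻⁷) is less than Ksp (4.5×10⁻⁵), no CaSO₄ precipitates.

No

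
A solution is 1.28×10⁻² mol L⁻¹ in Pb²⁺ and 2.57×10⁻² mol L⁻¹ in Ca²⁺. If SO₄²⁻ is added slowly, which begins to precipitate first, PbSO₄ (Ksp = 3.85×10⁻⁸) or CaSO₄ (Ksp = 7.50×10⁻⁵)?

PbSO₄

Precipitation of each salt begins when its ion product equals Ksp.
For PbSO₄: [SO₄²⁻] = (Ksp/[Pb²⁺]) = 3.01×10⁻⁶ mol L⁻¹
For CaSO₄: [SO₄²⁻] = (Ksp/[Ca²⁺]) = 2.92×10⁻³ mol L⁻¹
Since PbSO₄ needs less SO₄²⁻ to reach saturation, it precipitates first.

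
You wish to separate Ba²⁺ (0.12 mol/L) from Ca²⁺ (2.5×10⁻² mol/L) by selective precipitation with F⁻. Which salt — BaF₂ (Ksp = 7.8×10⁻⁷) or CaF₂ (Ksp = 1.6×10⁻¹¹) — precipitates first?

CaF₂

Precipitation begins when Q = Ksp.
For BaF₂: [F⁻] = (Ksp/[Ba²⁺])^(1/2) = 2.5×10⁻³ mol/L
For CaF₂: [F⁻] = (Ksp/[Ca²⁺])^(1/2) = 2.5×10⁻⁵ mol/L
Since CaF₂ needs less F⁻ to reach saturation, it precipitates first.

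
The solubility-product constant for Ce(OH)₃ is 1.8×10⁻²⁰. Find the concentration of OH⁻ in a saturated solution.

1.5×10⁻⁵ M

Ce(OH)₃(s) ⇌ Ce³⁺(aq) + 3 OH⁻(aq)
If s mol/L of Ce(OH)₃ dissolves, [Ce³⁺] = s and [OH⁻] = 3s.
Ksp = [Ce³⁺][OH⁻]^3 = s · (3s)^3 = 27s^4 = 1.8×10⁻²⁰
s = 5.1×10⁻⁶ mol/L
[OH⁻] = 3s = 1.5×10⁻⁵ mol/L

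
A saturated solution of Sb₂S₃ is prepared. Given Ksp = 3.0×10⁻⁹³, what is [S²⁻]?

Sb₂S₃(s) ⇌ 2 Sb³⁺(aq) + 3 S²⁻(aq)
For each mole of Sb₂S₃ that dissolves per liter, [Sb³⁺] = 2s and [S²⁻] = 3s; let s denote this solubility.
Ksp = [Sb³⁺]^2[S²⁻]^3 = (2s)^2 · (3s)^3 = 108s^5 = 3.0×10⁻⁹³
s = 1.2×10⁻¹⁹ M
[S²⁻] = 3s = 3.7×10⁻¹⁹ M

3.7×10⁻¹⁹ M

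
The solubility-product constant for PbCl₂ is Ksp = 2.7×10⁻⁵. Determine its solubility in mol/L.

PbCl₂(s) ⇌ Pb²⁺(aq) + 2 Cl⁻(aq)
For each mole of PbCl₂ that dissolves per liter, [Pb²⁺] = s and [Cl⁻] = 2s; let s denote this solubility.
Ksp = [Pb²⁺][Cl⁻]^2 = s · (2s)^2 = 4s^3
4s^3 = 2.7×10⁻⁵  ⇒  s^3 = 6.8×10⁻⁶
s = (6.8×10⁻⁶)^(1/3) = 1.9×10⁻² mol L⁻¹

1.9×10⁻² M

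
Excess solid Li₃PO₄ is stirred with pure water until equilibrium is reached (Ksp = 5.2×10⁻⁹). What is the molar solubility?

Li₃PO₄(s) ⇌ 3 Li⁺(aq) + PO₄³⁻(aq)
If s mol/L of Li₃PO₄ dissolves, [Li⁺] = 3s and [PO₄³⁻] = s.
Ksp = [Li⁺]^3[PO₄³⁻] = (3s)^3 · s = 27s^4
27s^4 = 5.2×10⁻⁹  ⇒  s^4 = 1.9×10⁻¹⁰
Taking the 4th root, s = 3.7×10⁻³ mol L⁻¹.

3.7×10⁻³ M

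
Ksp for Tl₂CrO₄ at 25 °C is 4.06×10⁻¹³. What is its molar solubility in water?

4.66×10⁻⁵ M

Tl₂CrO₄(s) ⇌ 2 Tl⁺(aq) + CrO₄²⁻(aq)
Let s be the molar solubility. Then [Tl⁺] = 2s and [CrO₄²⁻] = s.
Ksp = [Tl⁺]^2[CrO₄²⁻] = (2s)^2 · s = 4s^3
4s^3 = 4.06×10⁻¹³  ⇒  s^3 = 1.02×10⁻¹³
s = (1.02×10⁻¹³)^(1/3) = 4.66×10⁻⁵ mol/L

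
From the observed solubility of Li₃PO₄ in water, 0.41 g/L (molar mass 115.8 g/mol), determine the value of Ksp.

Ksp = 4.2×10⁻⁹

s = (0.41 g L⁻¹)/(115.8 g mol⁻¹) = 3.541×10⁻³ M
Li₃PO₄(s) ⇌ 3 Li⁺(aq) + PO₄³⁻(aq)
With molar solubility s: [Li⁺] = 3s, [PO₄³⁻] = s.
Ksp = [Li⁺]^3[PO₄³⁻] = (3s)^3 · s = 27s^4
Ksp = 27 × (3.541×10⁻³)^4 = 4.2×10⁻⁹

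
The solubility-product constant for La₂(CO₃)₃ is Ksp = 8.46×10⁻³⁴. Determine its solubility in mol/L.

9.52×10⁻⁸ M

La₂(CO₃)₃(s) ⇌ 2 La³⁺(aq) + 3 CO₃²⁻(aq)
If s mol/L of La₂(CO₃)₃ dissolves, [La³⁺] = 2s and [CO₃²⁻] = 3s.
Ksp = [La³⁺]^2[CO₃²⁻]^3 = (2s)^2 · (3s)^3 = 108s^5
108s^5 = 8.46×10⁻³⁴  ⇒  s^5 = 7.83×10⁻³⁶
Taking the 5th root, s = 9.52×10⁻⁸ M.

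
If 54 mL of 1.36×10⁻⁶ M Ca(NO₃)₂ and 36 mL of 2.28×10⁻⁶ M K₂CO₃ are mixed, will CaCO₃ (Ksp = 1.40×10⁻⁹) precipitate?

Total volume after mixing = 54 + 36 = 90 mL.
[Ca²⁺] = (1.36×10⁻⁶)(54)/90 = 8.16×10⁻⁷ M
[CO₃²⁻] = (2.28×10⁻⁶)(36)/90 = 9.12×10⁻⁷ M
Q = [Ca²⁺][CO₃²⁻] = 7.44×10⁻¹³
Since Q (7.44×10⁻¹³) is less than Ksp (1.40×10⁻⁹), no CaCO₃ precipitates.

No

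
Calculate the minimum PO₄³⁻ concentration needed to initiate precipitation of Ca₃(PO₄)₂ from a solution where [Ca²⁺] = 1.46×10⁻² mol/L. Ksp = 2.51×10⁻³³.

2.84×10⁻¹⁴ M

Precipitation begins when Q = Ksp.
Ca₃(PO₄)₂(s) ⇌ 3 Ca²⁺(aq) + 2 PO₄³⁻(aq)
Ksp = [Ca²⁺]^3[PO₄³⁻]^2 = [PO₄³⁻]^2(1.46×10⁻²)^3
[PO₄³⁻]^2 = 2.51×10⁻³³ / (1.46×10⁻²)^3 = 8.07×10⁻²⁸
[PO₄³⁻] = 2.84×10⁻¹⁴ mol/L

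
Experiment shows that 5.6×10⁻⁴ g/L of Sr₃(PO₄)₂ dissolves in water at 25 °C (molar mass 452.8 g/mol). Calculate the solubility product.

Ksp = 3.1×10⁻²⁸

Molar solubility s = (5.6×10⁻⁴ g/L) / (452.8 g/mol) = 1.237×10⁻⁶ mol/L
Sr₃(PO₄)₂(s) ⇌ 3 Sr²⁺(aq) + 2 PO₄³⁻(aq)
Call the molar solubility s, so that [Sr²⁺] = 3s and [PO₄³⁻] = 2s.
Ksp = [Sr²⁺]^3[PO₄³⁻]^2 = (3s)^3 · (2s)^2 = 108s^5
Ksp = 108 × (1.237×10⁻⁶)^5 = 3.1×10⁻²⁸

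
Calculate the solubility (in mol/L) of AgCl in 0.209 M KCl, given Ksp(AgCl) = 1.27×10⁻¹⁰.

AgCl(s) ⇌ Ag⁺(aq) + Cl⁻(aq)
With Cl⁻ already at 0.209 M and s small, take [Cl⁻] ≈ 0.209 M and [Ag⁺] = s.
Ksp = [Ag⁺][Cl⁻] = s(0.209)
s = 1.27×10⁻¹⁰ / (0.209) = 6.08×10⁻¹⁰
s = 6.08×10⁻¹⁰ M

6.08×10⁻¹⁰ M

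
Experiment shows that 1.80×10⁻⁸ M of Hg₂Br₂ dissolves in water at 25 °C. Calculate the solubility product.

Hg₂Br₂(s) ⇌ Hg₂²⁺(aq) + 2 Br⁻(aq)
Let s be the molar solubility. Then [Hg₂²⁺] = s and [Br⁻] = 2s.
Ksp = [Hg₂²⁺][Br⁻]^2 = s · (2s)^2 = 4s^3
Ksp = 4 × (1.80×10⁻⁸)^3 = 2.33×10⁻²³

Ksp = 2.33×10⁻²³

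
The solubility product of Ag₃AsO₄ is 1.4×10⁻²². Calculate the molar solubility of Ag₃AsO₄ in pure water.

Ag₃AsO₄(s) ⇌ 3 Ag⁺(aq) + AsO₄³⁻(aq)
If s mol/L of Ag₃AsO₄ dissolves, [Ag⁺] = 3s and [AsO₄³⁻] = s.
Ksp = [Ag⁺]^3[AsO₄³⁻] = (3s)^3 · s = 27s^4
27s^4 = 1.4×10⁻²²  ⇒  s^4 = 5.2×10⁻²⁴
s = (5.2×10⁻²⁴)^(1/4) = 1.5×10⁻⁶ mol/L

1.5×10⁻⁶ M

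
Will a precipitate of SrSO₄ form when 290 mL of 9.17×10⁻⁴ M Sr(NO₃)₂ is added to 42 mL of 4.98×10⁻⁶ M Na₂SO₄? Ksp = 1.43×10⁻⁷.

After mixing, V = 290 mL + 42 mL = 332 mL.
[Sr²⁺] = (9.17×10⁻⁴)(290)/332 = 8.01×10⁻⁴ M
[SO₄²⁻] = (4.98×10⁻⁶)(42)/332 = 6.30×10⁻⁷ M
Q = [Sr²⁺][SO₄²⁻] = 5.05×10⁻¹⁰
Q < Ksp (5.05×10⁻¹⁰ vs 1.43×10⁻⁷); the solution remains unsaturated and no precipitate forms.

No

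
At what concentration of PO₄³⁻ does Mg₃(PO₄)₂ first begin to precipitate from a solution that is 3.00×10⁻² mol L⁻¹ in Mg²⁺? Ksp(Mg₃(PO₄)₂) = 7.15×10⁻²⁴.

Precipitation of each salt begins when its ion product equals Ksp.
Mg₃(PO₄)₂(s) ⇌ 3 Mg²⁺(aq) + 2 PO₄³⁻(aq)
Ksp = [Mg²⁺]^3[PO₄³⁻]^2 = [PO₄³⁻]^2(3.00×10⁻²)^3
[PO₄³⁻]^2 = 7.15×10⁻²⁴ / (3.00×10⁻²)^3 = 2.65×10⁻¹⁹
[PO₄³⁻] = 5.15×10⁻¹⁰ mol L⁻¹

5.15×10⁻¹⁰ M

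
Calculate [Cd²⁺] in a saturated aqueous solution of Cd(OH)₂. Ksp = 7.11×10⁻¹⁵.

1.21×10⁻⁵ M

Cd(OH)₂(s) ⇌ Cd²⁺(aq) + 2 OH⁻(aq)
Call the molar solubility s, so that [Cd²⁺] = s and [OH⁻] = 2s.
Ksp = [Cd²⁺][OH⁻]^2 = s · (2s)^2 = 4s^3 = 7.11×10⁻¹⁵
s = 1.21×10⁻⁵ mol L⁻¹
[Cd²⁺] = s = 1.21×10⁻⁵ mol L⁻¹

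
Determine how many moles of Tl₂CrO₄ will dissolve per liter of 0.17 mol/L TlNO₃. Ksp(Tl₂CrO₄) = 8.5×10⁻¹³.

2.9×10⁻¹¹ M

Tl₂CrO₄(s) ⇌ 2 Tl⁺(aq) + CrO₄²⁻(aq)
Tl⁺ is already present at 0.17 mol/L. If s mol/L of Tl₂CrO₄ dissolves, [CrO₄²⁻] = s while [Tl⁺] ≈ 0.17 mol/L.
Ksp = [Tl⁺]^2[CrO₄²⁻] = (0.17)^2s
s = 8.5×10⁻¹³ / (0.17)^2 = 2.9×10⁻¹¹
s = 2.9×10⁻¹¹ mol/L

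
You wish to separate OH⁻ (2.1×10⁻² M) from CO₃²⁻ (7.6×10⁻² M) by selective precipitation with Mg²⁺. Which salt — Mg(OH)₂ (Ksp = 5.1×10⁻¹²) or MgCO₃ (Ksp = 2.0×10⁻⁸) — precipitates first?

Precipitation begins when Q = Ksp.
For Mg(OH)₂: [Mg²⁺] = (Ksp/[OH⁻]^2) = 1.2×10⁻⁸ M
For MgCO₃: [Mg²⁺] = (Ksp/[CO₃²⁻]) = 2.6×10⁻⁷ M
The smaller threshold [Mg²⁺] is reached first, so Mg(OH)₂ precipitates first.

Mg(OH)₂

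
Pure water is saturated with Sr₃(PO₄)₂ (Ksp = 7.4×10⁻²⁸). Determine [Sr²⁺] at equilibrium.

Sr₃(PO₄)₂(s) ⇌ 3 Sr²⁺(aq) + 2 PO₄³⁻(aq)
With molar solubility s: [Sr²⁺] = 3s, [PO₄³⁻] = 2s.
Ksp = [Sr²⁺]^3[PO₄³⁻]^2 = (3s)^3 · (2s)^2 = 108s^5 = 7.4×10⁻²⁸
s = 1.5×10⁻⁶ mol/L
[Sr²⁺] = 3s = 4.4×10⁻⁶ mol/L

4.4×10⁻⁶ M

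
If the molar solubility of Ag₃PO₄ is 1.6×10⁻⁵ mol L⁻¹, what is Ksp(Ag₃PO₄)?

Ksp = 1.8×10⁻¹⁸

Ag₃PO₄(s) ⇌ 3 Ag⁺(aq) + PO₄³⁻(aq)
Let s be the molar solubility. Then [Ag⁺] = 3s and [PO₄³⁻] = s.
Ksp = [Ag⁺]^3[PO₄³⁻] = (3s)^3 · s = 27s^4
Ksp = 27 × (1.6×10⁻⁵)^4 = 1.8×10⁻¹⁸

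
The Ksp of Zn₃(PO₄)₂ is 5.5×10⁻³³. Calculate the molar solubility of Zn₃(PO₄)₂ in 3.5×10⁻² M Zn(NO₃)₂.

5.7×10⁻¹⁵ M

Zn₃(PO₄)₂(s) ⇌ 3 Zn²⁺(aq) + 2 PO₄³⁻(aq)
Zn²⁺ is already present at 3.5×10⁻² M. If s mol/L of Zn₃(PO₄)₂ dissolves, [PO₄³⁻] = 2s while [Zn²⁺] ≈ 3.5×10⁻² M.
Ksp = [Zn²⁺]^3[PO₄³⁻]^2 = (3.5×10⁻²)^3(2s)^2
(2s)^2 = 5.5×10⁻³³ / (3.5×10⁻²)^3 = 1.3×10⁻²⁸
s = 5.7×10⁻¹⁵ M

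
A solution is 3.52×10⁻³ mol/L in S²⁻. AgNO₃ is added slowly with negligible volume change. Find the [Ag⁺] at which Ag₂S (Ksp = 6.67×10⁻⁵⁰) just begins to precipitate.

4.35×10⁻²⁴ M

A salt starts to precipitate once the ion product Q reaches its Ksp.
Ag₂S(s) ⇌ 2 Ag⁺(aq) + S²⁻(aq)
Ksp = [Ag⁺]^2[S²⁻] = [Ag⁺]^2(3.52×10⁻³)
[Ag⁺]^2 = 6.67×10⁻⁵⁰ / (3.52×10⁻³) = 1.89×10⁻⁴⁷
[Ag⁺] = 4.35×10⁻²⁴ mol/L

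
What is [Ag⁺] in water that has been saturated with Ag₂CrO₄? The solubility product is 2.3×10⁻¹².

1.7×10⁻⁴ M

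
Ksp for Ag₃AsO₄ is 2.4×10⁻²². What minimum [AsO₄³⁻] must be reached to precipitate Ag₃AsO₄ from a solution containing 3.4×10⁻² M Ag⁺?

6.1×10⁻¹⁸ M

Each salt precipitates once Q = Ksp for that salt.
Ag₃AsO₄(s) ⇌ 3 Ag⁺(aq) + AsO₄³⁻(aq)
Ksp = [Ag⁺]^3[AsO₄³⁻] = [AsO₄³⁻](3.4×10⁻²)^3
[AsO₄³⁻] = 2.4×10⁻²² / (3.4×10⁻²)^3 = 6.1×10⁻¹⁸
[AsO₄³⁻] = 6.1×10⁻¹⁸ M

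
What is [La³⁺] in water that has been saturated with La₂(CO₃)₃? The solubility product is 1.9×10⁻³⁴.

1.4×10⁻⁷ M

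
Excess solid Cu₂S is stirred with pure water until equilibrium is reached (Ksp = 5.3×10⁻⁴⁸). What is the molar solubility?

1.1×10⁻¹⁶ M

Cu₂S(s) ⇌ 2 Cu⁺(aq) + S²⁻(aq)
For each mole of Cu₂S that dissolves per liter, [Cu⁺] = 2s and [S²⁻] = s; let s denote this solubility.
Ksp = [Cu⁺]^2[S²⁻] = (2s)^2 · s = 4s^3
4s^3 = 5.3×10⁻⁴⁸  ⇒  s^3 = 1.3×10⁻⁴⁸
s = 1.1×10⁻¹⁶ M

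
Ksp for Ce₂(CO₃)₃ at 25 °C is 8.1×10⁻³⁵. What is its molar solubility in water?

6.0×10⁻⁸ M

Ce₂(CO₃)₃(s) ⇌ 2 Ce³⁺(aq) + 3 CO₃²⁻(aq)
Call the molar solubility s, so that [Ce³⁺] = 2s and [CO₃²⁻] = 3s.
Ksp = [Ce³⁺]^2[CO₃²⁻]^3 = (2s)^2 · (3s)^3 = 108s^5
108s^5 = 8.1×10⁻³⁵  ⇒  s^5 = 7.5×10⁻³⁷
s = 6.0×10⁻⁸ mol/L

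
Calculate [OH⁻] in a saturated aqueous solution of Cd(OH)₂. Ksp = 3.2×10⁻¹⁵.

1.9×10⁻⁵ M

Cd(OH)₂(s) ⇌ Cd²⁺(aq) + 2 OH⁻(aq)
Call the molar solubility s, so that [Cd²⁺] = s and [OH⁻] = 2s.
Ksp = [Cd²⁺][OH⁻]^2 = s · (2s)^2 = 4s^3 = 3.2×10⁻¹⁵
s = 9.3×10⁻⁶ mol/L
[OH⁻] = 2s = 1.9×10⁻⁵ mol/L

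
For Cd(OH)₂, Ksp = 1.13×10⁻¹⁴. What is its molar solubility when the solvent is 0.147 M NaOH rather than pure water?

5.23×10⁻¹³ M

Cd(OH)₂(s) ⇌ Cd²⁺(aq) + 2 OH⁻(aq)
OH⁻ is already present at 0.147 M. If s mol/L of Cd(OH)₂ dissolves, [Cd²⁺] = s while [OH⁻] ≈ 0.147 M.
Ksp = [Cd²⁺][OH⁻]^2 = s(0.147)^2
s = 1.13×10⁻¹⁴ / (0.147)^2 = 5.23×10⁻¹³
s = 5.23×10⁻¹³ M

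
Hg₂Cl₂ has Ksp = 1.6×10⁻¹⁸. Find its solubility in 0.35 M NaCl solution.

Hg₂Cl₂(s) ⇌ Hg₂²⁺(aq) + 2 Cl⁻(aq)
Let s be the solubility of Hg₂Cl₂ here. The common ion gives [Cl⁻] ≈ 0.35 M, and [Hg₂²⁺] = s.
Ksp = [Hg₂²⁺][Cl⁻]^2 = s(0.35)^2
s = 1.6×10⁻¹⁸ / (0.35)^2 = 1.3×10⁻¹⁷
s = 1.3×10⁻¹⁷ M

1.3×10⁻¹⁷ M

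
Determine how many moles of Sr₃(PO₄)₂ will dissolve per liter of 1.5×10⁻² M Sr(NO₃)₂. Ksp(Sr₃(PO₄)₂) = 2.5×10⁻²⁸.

Sr₃(PO₄)₂(s) ⇌ 3 Sr²⁺(aq) + 2 PO₄³⁻(aq)
Sr²⁺ is already present at 1.5×10⁻² M. If s mol/L of Sr₃(PO₄)₂ dissolves, [PO₄³⁻] = 2s while [Sr²⁺] ≈ 1.5×10⁻² M.
Ksp = [Sr²⁺]^3[PO₄³⁻]^2 = (1.5×10⁻²)^3(2s)^2
(2s)^2 = 2.5×10⁻²⁸ / (1.5×10⁻²)^3 = 7.4×10⁻²³
s = 4.3×10⁻¹² M

4.3×10⁻¹² M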